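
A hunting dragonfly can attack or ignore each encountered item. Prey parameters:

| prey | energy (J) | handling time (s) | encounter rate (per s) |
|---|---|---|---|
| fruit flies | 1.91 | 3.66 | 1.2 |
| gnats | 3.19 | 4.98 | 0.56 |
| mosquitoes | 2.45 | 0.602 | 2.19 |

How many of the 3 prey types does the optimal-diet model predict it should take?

Profitabilities (E/h, J/s): mosquitoes 4.07, gnats 0.641, fruit flies 0.522. Add prey in this order while the next type's profitability exceeds the intake rate on those already taken.
Rate on top 1: 2.314. gnats: 0.641 < 2.314 → exclude; stop.
Optimal diet: mosquitoes — 1 of 3 types.

1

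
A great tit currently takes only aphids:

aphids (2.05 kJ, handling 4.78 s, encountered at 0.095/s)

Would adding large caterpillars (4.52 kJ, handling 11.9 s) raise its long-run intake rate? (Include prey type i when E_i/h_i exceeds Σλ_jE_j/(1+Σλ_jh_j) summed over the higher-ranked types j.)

Current rate: (0.095×2.05)/(1 + 0.095×4.78) = 0.1339 kJ/s.
large caterpillars: E/h = 4.52/11.9 = 0.3798 kJ/s.
Since 0.3798 > R, including large caterpillars increases the long-run rate.

Yes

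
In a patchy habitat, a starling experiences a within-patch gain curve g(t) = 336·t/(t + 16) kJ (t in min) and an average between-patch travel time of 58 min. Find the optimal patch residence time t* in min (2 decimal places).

30.46 min

By the marginal value theorem, leave when the instantaneous gain rate g'(t) equals the habitat-wide average g(t)/(T + t).
g'(t) = 336·16/(t + 16)². Setting 336·16/(t+16)² = 336t/[(t+16)(58+t)] gives 16(58+t) = t(t+16), so t² = 16×58 = 928.
t* = √928 = 30.46 min.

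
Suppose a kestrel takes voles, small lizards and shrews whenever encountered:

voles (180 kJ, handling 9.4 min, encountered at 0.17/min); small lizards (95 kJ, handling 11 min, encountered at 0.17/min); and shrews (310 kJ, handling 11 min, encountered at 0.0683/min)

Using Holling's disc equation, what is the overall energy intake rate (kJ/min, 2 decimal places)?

R = (0.17×180 + 0.17×95 + 0.0683×310) / (1 + 0.17×9.4 + 0.17×11 + 0.0683×11) = 67.92/5.219 = 13.01 kJ/min.

13.01 kJ/min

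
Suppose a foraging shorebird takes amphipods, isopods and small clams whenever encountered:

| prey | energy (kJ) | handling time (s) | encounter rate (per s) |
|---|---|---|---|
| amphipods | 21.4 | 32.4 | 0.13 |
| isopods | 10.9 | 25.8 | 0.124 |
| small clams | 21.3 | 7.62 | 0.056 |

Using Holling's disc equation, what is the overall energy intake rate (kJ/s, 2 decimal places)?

Energy encountered per unit search time: 0.13×21.4 + 0.124×10.9 + 0.056×21.3 = 5.326 kJ/s.
Handling time per unit search time: 0.13×32.4 + 0.124×25.8 + 0.056×7.62 = 7.838.
Rate = 5.326/(1 + 7.838) = 0.6027 kJ/s.

0.60 kJ/s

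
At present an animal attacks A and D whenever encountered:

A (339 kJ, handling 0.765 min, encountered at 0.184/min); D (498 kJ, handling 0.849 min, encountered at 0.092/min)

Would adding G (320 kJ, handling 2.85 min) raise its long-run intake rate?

Yes

Current rate: (0.184×339 + 0.092×498)/(1 + 0.184×0.765 + 0.092×0.849) = 88.76 kJ/min.
Profitability of G: 320/2.85 = 112.3 kJ/min.
112.3 > 88.76, so adding G raises the average — include it.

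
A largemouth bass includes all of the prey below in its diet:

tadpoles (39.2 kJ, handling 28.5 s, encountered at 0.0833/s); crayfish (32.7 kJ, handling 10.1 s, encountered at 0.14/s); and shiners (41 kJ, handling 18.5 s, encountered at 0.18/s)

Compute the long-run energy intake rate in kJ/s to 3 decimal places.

1.875 kJ/s

R = Σλ_iE_i / (1 + Σλ_ih_i)
Numerator: 0.0833×39.2 + 0.14×32.7 + 0.18×41 = 15.22
Denominator: 1 + 0.0833×28.5 + 0.14×10.1 + 0.18×18.5 = 8.118
R = 15.22/8.118 = 1.875 kJ/s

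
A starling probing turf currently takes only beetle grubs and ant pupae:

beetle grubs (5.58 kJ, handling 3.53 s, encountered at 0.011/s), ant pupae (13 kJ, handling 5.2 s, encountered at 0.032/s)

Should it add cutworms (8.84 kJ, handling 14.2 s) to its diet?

Current rate: (0.011×5.58 + 0.032×13)/(1 + 0.011×3.53 + 0.032×5.2) = 0.3961 kJ/s.
Profitability of cutworms: 8.84/14.2 = 0.6225 kJ/s.
Since 0.6225 > R, including cutworms increases the long-run rate.

Yes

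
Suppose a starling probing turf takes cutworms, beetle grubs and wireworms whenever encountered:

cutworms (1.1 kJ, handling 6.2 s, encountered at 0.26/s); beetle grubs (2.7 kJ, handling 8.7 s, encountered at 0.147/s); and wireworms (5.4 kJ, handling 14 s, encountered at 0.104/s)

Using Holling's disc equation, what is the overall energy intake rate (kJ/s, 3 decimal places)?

Energy encountered per unit search time: 0.26×1.1 + 0.147×2.7 + 0.104×5.4 = 1.244 kJ/s.
Handling time per unit search time: 0.26×6.2 + 0.147×8.7 + 0.104×14 = 4.347.
Rate = 1.244/(1 + 4.347) = 0.2328 kJ/s.

0.233 kJ/s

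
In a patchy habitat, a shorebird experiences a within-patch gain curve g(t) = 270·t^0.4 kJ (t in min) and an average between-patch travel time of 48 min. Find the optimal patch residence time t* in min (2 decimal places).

By the marginal value theorem, leave when the instantaneous gain rate g'(t) equals the habitat-wide average g(t)/(T + t).
g'(t) = 0.4·270·t^-0.6. Setting 0.4·270·t^-0.6 = 270·t^0.4/(48+t) gives 0.4(48+t) = t, so 0.60·t = 0.4×48.
t* = 0.4×48/0.60 = 32 min.

32.00 min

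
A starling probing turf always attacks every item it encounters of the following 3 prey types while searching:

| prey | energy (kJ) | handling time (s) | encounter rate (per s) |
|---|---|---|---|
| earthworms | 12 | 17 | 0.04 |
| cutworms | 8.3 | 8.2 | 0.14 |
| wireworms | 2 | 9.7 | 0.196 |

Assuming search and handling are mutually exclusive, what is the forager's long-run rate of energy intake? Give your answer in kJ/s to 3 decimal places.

0.430 kJ/s

R = Σλ_iE_i / (1 + Σλ_ih_i)
Numerator: 0.04×12 + 0.14×8.3 + 0.196×2 = 2.034
Denominator: 1 + 0.04×17 + 0.14×8.2 + 0.196×9.7 = 4.729
R = 2.034/4.729 = 0.4301 kJ/s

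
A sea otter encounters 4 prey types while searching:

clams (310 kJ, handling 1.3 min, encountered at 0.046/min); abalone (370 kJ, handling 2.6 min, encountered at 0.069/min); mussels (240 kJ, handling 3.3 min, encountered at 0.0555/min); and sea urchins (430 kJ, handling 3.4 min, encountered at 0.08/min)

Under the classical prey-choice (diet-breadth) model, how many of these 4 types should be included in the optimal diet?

4

E/h in descending order: clams 238, abalone 142, sea urchins 126, mussels 72.7 kJ/min. The optimal diet is the largest prefix of this list for which every included type satisfies E_i/h_i > R on the types above it.
Rate on top 1: 13.46. abalone: 142 > 13.46 → include.
Rate on top 2: 32.11. sea urchins: 126 > 32.11 → include.
Rate on top 3: 49.09. mussels: 72.7 > 49.09 → include.
Optimal diet: clams, abalone, sea urchins, mussels — 4 of 4 types.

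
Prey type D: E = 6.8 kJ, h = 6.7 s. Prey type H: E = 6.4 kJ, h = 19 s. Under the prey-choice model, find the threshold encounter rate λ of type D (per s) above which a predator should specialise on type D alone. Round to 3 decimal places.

The zero-one rule: include type H iff E₂/h₂ > λE₁/(1+λh₁). Equality gives the switch point.
λE₁h₂ = E₂ + λE₂h₁ ⇒ λ = E₂/(E₁h₂ − E₂h₁) = 6.4/(129.2 − 42.88) = 0.07414 per s.

0.074 per s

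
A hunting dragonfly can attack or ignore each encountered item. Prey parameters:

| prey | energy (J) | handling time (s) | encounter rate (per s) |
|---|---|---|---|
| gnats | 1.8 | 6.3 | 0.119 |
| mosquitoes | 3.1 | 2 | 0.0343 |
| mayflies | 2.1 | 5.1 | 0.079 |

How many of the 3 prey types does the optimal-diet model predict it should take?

E/h in descending order: mosquitoes 1.55, mayflies 0.412, gnats 0.286 J/s. The optimal diet is the largest prefix of this list for which every included type satisfies E_i/h_i > R on the types above it.
Rate on top 1: 0.0995. mayflies: 0.412 > 0.0995 → include.
Rate on top 2: 0.185. gnats: 0.286 > 0.185 → include.
Optimal diet: mosquitoes, mayflies, gnats — 3 of 3 types.

3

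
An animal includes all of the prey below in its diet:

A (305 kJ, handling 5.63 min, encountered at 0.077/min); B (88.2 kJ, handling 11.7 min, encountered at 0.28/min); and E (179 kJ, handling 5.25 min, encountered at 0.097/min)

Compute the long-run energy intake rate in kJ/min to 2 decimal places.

R = (0.077×305 + 0.28×88.2 + 0.097×179) / (1 + 0.077×5.63 + 0.28×11.7 + 0.097×5.25) = 65.54/5.219 = 12.56 kJ/min.

12.56 kJ/min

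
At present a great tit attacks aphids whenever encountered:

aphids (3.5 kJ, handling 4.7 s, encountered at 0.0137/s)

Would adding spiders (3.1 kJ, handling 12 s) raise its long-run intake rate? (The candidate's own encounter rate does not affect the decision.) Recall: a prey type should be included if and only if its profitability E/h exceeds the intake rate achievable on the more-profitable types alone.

Yes

Current rate: (0.0137×3.5)/(1 + 0.0137×4.7) = 0.04505 kJ/s.
Profitability of spiders: 3.1/12 = 0.2583 kJ/s.
0.2583 > 0.04505, so adding spiders raises the average — include it.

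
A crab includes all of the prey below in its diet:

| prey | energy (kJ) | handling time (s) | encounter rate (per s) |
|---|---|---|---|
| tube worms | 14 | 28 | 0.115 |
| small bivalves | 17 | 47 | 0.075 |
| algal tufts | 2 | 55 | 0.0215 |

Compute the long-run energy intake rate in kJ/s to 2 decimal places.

0.33 kJ/s

Energy encountered per unit search time: 0.115×14 + 0.075×17 + 0.0215×2 = 2.928 kJ/s.
Handling time per unit search time: 0.115×28 + 0.075×47 + 0.0215×55 = 7.928.
Rate = 2.928/(1 + 7.928) = 0.328 kJ/s.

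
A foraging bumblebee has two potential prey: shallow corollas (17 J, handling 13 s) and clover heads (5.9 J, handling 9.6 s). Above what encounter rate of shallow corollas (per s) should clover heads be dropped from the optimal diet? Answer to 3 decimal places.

0.068 per s

Drop clover heads once their profitability E₂/h₂ falls below the rate achievable on shallow corollas alone: E₂/h₂ = λE₁/(1 + λh₁).
Solve for λ: λE₁h₂ = E₂(1 + λh₁) → λ(E₁h₂ − E₂h₁) = E₂ → λ = E₂/(E₁h₂ − E₂h₁).
λ = 5.9/(17×9.6 − 5.9×13) = 5.9/86.5 = 0.06821 per s.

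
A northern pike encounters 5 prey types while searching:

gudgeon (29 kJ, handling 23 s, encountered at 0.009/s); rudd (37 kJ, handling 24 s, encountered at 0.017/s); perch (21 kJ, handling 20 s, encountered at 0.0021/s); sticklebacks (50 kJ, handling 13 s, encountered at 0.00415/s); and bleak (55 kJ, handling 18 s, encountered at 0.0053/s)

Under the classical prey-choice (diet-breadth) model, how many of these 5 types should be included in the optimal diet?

5

E/h in descending order: sticklebacks 3.85, bleak 3.06, rudd 1.54, gudgeon 1.26, perch 1.05 kJ/s. The optimal diet is the largest prefix of this list for which every included type satisfies E_i/h_i > R on the types above it.
Rate on top 1: 0.1969. bleak: 3.06 > 0.1969 → include.
Rate on top 2: 0.4342. rudd: 1.54 > 0.4342 → include.
Rate on top 3: 0.7243. gudgeon: 1.26 > 0.7243 → include.
Rate on top 4: 0.7873. perch: 1.05 > 0.7873 → include.
Optimal diet: sticklebacks, bleak, rudd, gudgeon, perch — 5 of 5 types.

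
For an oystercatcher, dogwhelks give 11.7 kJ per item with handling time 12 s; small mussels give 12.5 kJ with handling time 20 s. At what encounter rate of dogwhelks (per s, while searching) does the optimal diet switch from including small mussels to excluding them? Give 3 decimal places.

At the threshold, the rate on dogwhelks alone equals the profitability of small mussels: λ·11.7/(1 + λ·12) = 12.5/20 = 0.625.
Rearranging, λ(11.7 − 0.625×12) = 0.625, so λ = 0.625/4.2 = 0.1488 per s.

0.149 per s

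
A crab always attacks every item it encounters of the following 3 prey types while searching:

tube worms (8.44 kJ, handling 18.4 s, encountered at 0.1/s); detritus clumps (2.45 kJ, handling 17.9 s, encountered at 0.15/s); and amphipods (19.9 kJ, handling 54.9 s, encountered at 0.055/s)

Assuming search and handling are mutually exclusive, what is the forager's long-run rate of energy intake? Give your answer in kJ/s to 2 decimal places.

R = (0.1×8.44 + 0.15×2.45 + 0.055×19.9) / (1 + 0.1×18.4 + 0.15×17.9 + 0.055×54.9) = 2.306/8.544 = 0.2699 kJ/s.

0.27 kJ/s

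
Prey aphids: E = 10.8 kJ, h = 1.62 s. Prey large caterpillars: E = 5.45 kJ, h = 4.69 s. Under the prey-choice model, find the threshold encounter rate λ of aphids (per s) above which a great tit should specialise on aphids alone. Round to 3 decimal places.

The zero-one rule: include large caterpillars iff E₂/h₂ > λE₁/(1+λh₁). Equality gives the switch point.
λE₁h₂ = E₂ + λE₂h₁ ⇒ λ = E₂/(E₁h₂ − E₂h₁) = 5.45/(50.65 − 8.829) = 0.1303 per s.

0.130 per s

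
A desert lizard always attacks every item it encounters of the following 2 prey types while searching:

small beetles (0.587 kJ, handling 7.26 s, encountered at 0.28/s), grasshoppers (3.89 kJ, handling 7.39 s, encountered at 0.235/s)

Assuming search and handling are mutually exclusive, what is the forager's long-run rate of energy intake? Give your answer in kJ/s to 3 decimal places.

R = (0.28×0.587 + 0.235×3.89) / (1 + 0.28×7.26 + 0.235×7.39) = 1.079/4.769 = 0.2261 kJ/s.

0.226 kJ/s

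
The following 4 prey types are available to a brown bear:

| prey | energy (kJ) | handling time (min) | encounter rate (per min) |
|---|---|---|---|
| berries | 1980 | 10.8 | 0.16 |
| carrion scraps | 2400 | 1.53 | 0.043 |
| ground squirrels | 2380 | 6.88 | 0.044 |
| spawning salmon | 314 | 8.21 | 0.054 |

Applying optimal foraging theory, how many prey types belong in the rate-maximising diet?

Profitabilities (E/h, kJ/min): carrion scraps 1.57e+03, ground squirrels 346, berries 183, spawning salmon 38.2. Add prey in this order while the next type's profitability exceeds the intake rate on those already taken.
Rate on top 1: 96.83. ground squirrels: 346 > 96.83 → include.
Rate on top 2: 151.9. berries: 183 > 151.9 → include.
Rate on top 3: 169.5. spawning salmon: 38.2 < 169.5 → exclude; stop.
Optimal diet: carrion scraps, ground squirrels, berries — 3 of 4 types.

3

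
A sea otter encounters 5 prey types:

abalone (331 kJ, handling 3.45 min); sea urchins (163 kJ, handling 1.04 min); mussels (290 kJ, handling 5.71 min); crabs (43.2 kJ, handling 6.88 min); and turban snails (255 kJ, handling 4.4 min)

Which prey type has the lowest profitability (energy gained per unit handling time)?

In descending order of E/h:
sea urchins: 163/1.04 = 157 kJ/min
abalone: 331/3.45 = 95.9 kJ/min
turban snails: 255/4.4 = 58 kJ/min
mussels: 290/5.71 = 50.8 kJ/min
crabs: 43.2/6.88 = 6.28 kJ/min

crabs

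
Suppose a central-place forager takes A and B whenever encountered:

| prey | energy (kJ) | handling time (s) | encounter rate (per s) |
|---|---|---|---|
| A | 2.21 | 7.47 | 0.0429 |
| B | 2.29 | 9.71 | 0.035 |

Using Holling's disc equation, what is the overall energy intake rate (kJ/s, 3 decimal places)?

0.105 kJ/s

Energy encountered per unit search time: 0.0429×2.21 + 0.035×2.29 = 0.175 kJ/s.
Handling time per unit search time: 0.0429×7.47 + 0.035×9.71 = 0.6603.
Rate = 0.175/(1 + 0.6603) = 0.1054 kJ/s.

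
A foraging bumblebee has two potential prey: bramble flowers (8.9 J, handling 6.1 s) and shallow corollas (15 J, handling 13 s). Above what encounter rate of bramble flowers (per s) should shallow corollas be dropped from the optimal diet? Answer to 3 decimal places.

0.620 per s

At the threshold, the rate on bramble flowers alone equals the profitability of shallow corollas: λ·8.9/(1 + λ·6.1) = 15/13 = 1.154.
Rearranging, λ(8.9 − 1.154×6.1) = 1.154, so λ = 1.154/1.862 = 0.6198 per s.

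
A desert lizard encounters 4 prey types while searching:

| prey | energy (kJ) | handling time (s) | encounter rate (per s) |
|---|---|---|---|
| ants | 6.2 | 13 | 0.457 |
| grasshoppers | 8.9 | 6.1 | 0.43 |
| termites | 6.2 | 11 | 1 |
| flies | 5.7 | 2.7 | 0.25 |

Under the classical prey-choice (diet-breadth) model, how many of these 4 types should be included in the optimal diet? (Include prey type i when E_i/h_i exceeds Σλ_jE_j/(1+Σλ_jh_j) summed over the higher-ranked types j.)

2

Profitabilities (E/h, kJ/s): flies 2.11, grasshoppers 1.46, termites 0.564, ants 0.477. Add prey in this order while the next type's profitability exceeds the intake rate on those already taken.
Rate on top 1: 0.8507. grasshoppers: 1.46 > 0.8507 → include.
Rate on top 2: 1.222. termites: 0.564 < 1.222 → exclude; stop.
Optimal diet: flies, grasshoppers — 2 of 4 types.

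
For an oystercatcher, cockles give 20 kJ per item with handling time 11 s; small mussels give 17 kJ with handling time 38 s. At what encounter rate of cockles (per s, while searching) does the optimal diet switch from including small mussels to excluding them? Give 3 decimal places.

0.030 per s

The zero-one rule: include small mussels iff E₂/h₂ > λE₁/(1+λh₁). Equality gives the switch point.
λE₁h₂ = E₂ + λE₂h₁ ⇒ λ = E₂/(E₁h₂ − E₂h₁) = 17/(760 − 187) = 0.02967 per s.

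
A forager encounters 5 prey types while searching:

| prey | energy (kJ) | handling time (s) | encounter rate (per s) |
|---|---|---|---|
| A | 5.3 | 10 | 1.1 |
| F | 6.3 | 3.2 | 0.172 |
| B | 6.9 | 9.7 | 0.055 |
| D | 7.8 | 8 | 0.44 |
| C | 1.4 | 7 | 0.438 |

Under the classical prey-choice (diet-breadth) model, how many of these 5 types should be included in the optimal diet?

Rank by E/h (kJ/s): F 1.97, D 0.975, B 0.711, A 0.53, C 0.2. Include each in turn until the next type's E/h falls below the running intake rate.
Rate on top 1: 0.6989. D: 0.975 > 0.6989 → include.
Rate on top 2: 0.8906. B: 0.711 < 0.8906 → exclude; stop.
Optimal diet: F, D — 2 of 5 types.

2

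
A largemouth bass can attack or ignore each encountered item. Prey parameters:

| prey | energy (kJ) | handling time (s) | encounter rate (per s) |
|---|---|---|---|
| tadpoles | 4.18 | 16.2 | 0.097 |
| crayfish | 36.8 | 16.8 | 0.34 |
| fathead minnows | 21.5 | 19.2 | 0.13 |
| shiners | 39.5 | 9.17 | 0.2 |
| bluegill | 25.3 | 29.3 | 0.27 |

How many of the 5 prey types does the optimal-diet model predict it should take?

1

E/h in descending order: shiners 4.31, crayfish 2.19, fathead minnows 1.12, bluegill 0.863, tadpoles 0.258 kJ/s. The optimal diet is the largest prefix of this list for which every included type satisfies E_i/h_i > R on the types above it.
Rate on top 1: 2.788. crayfish: 2.19 < 2.788 → exclude; stop.
Optimal diet: shiners — 1 of 5 types.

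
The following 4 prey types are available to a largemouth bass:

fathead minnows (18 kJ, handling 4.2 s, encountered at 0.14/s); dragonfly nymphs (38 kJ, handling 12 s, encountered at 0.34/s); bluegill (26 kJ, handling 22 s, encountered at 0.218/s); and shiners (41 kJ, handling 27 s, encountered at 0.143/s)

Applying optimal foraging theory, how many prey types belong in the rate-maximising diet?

2

Rank by E/h (kJ/s): fathead minnows 4.29, dragonfly nymphs 3.17, shiners 1.52, bluegill 1.18. Include each in turn until the next type's E/h falls below the running intake rate.
Rate on top 1: 1.587. dragonfly nymphs: 3.17 > 1.587 → include.
Rate on top 2: 2.724. shiners: 1.52 < 2.724 → exclude; stop.
Optimal diet: fathead minnows, dragonfly nymphs — 2 of 4 types.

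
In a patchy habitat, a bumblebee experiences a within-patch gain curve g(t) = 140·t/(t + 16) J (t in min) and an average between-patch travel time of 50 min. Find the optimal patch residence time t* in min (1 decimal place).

Maximise g(t)/(T+t): set derivative to zero → g'(t)(T+t) = g(t).
g'(t) = 140·16/(t + 16)². Setting 140·16/(t+16)² = 140t/[(t+16)(50+t)] gives 16(50+t) = t(t+16), so t² = 16×50 = 800.
t* = √800 = 28.28 min.

28.3 min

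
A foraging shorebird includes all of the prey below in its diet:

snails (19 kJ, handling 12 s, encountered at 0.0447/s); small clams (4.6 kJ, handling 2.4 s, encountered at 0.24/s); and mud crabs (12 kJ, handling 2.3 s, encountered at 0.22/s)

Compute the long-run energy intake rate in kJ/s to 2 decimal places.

Energy encountered per unit search time: 0.0447×19 + 0.24×4.6 + 0.22×12 = 4.593 kJ/s.
Handling time per unit search time: 0.0447×12 + 0.24×2.4 + 0.22×2.3 = 1.618.
Rate = 4.593/(1 + 1.618) = 1.754 kJ/s.

1.75 kJ/s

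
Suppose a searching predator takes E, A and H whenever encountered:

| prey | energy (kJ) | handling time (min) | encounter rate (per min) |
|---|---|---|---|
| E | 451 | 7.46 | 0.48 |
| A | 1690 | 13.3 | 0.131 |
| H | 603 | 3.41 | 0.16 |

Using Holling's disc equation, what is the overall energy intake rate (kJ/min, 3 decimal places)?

77.795 kJ/min

R = Σλ_iE_i / (1 + Σλ_ih_i)
Numerator: 0.48×451 + 0.131×1690 + 0.16×603 = 534.4
Denominator: 1 + 0.48×7.46 + 0.131×13.3 + 0.16×3.41 = 6.869
R = 534.4/6.869 = 77.79 kJ/min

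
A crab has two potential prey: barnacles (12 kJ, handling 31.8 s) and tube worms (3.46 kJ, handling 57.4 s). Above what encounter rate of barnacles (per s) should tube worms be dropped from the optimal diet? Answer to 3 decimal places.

0.006 per s

At the threshold, the rate on barnacles alone equals the profitability of tube worms: λ·12/(1 + λ·31.8) = 3.46/57.4 = 0.06028.
Rearranging, λ(12 − 0.06028×31.8) = 0.06028, so λ = 0.06028/10.08 = 0.005978 per s.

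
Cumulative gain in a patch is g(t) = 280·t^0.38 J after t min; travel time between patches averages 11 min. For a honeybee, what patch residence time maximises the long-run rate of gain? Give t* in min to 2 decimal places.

Optimal t* satisfies g'(t*) = g(t*)/(T + t*).
g'(t) = 0.38·280·t^-0.62. Setting 0.38·280·t^-0.62 = 280·t^0.38/(11+t) gives 0.38(11+t) = t, so 0.62·t = 0.38×11.
t* = 0.38×11/0.62 = 6.742 min.

6.74 min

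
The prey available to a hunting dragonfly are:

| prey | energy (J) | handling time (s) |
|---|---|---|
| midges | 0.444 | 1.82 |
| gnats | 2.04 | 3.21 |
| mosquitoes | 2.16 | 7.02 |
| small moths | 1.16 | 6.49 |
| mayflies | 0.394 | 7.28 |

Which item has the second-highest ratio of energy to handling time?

Profitability E/h (J/s): midges = 0.444/1.82 = 0.244, gnats = 2.04/3.21 = 0.636, mosquitoes = 2.16/7.02 = 0.308, small moths = 1.16/6.49 = 0.179, mayflies = 0.394/7.28 = 0.0541.
Ranked: gnats > mosquitoes > midges > small moths > mayflies.

mosquitoes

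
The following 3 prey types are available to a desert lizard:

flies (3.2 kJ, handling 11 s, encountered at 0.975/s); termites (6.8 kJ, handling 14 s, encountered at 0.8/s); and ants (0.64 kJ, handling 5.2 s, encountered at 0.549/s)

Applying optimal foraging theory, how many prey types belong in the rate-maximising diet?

E/h in descending order: termites 0.486, flies 0.291, ants 0.123 kJ/s. The optimal diet is the largest prefix of this list for which every included type satisfies E_i/h_i > R on the types above it.
Rate on top 1: 0.4459. flies: 0.291 < 0.4459 → exclude; stop.
Optimal diet: termites — 1 of 3 types.

1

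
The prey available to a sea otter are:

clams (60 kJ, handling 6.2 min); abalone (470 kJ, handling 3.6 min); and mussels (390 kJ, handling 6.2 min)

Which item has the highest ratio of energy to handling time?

In descending order of E/h:
abalone: 470/3.6 = 131 kJ/min
mussels: 390/6.2 = 62.9 kJ/min
clams: 60/6.2 = 9.68 kJ/min

abalone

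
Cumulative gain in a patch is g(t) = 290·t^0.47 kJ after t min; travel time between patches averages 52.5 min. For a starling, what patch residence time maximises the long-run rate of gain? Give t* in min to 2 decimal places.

46.56 min

Optimal t* satisfies g'(t*) = g(t*)/(T + t*).
g'(t) = 0.47·290·t^-0.53. Setting 0.47·290·t^-0.53 = 290·t^0.47/(52.5+t) gives 0.47(52.5+t) = t, so 0.53·t = 0.47×52.5.
t* = 0.47×52.5/0.53 = 46.56 min.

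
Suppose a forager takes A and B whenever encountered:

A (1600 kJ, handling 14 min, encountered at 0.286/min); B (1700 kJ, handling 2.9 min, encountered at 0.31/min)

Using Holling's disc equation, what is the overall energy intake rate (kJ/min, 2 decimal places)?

Energy encountered per unit search time: 0.286×1600 + 0.31×1700 = 984.6 kJ/min.
Handling time per unit search time: 0.286×14 + 0.31×2.9 = 4.903.
Rate = 984.6/(1 + 4.903) = 166.8 kJ/min.

166.80 kJ/min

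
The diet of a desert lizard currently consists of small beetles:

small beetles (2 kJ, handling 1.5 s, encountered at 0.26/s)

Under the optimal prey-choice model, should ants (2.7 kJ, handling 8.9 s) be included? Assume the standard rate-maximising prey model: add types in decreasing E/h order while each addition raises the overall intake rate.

On small beetles alone, R = ΣλE/(1+Σλh) = 0.52/1.39 = 0.3741 kJ/s.
ants: E/h = 2.7/8.9 = 0.3034 kJ/s.
Since 0.3034 < R, time spent handling ants is better spent searching.

No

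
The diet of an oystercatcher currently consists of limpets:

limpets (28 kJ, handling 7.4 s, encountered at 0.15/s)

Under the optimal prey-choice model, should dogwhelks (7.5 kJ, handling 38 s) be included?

No

On limpets alone, R = ΣλE/(1+Σλh) = 4.2/2.11 = 1.991 kJ/s.
Profitability of dogwhelks: 7.5/38 = 0.1974 kJ/s.
Since 0.1974 < R, time spent handling dogwhelks is better spent searching.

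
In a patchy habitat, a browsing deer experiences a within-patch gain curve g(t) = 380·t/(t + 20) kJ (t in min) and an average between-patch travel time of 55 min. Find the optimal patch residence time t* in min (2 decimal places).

33.17 min

By the marginal value theorem, leave when the instantaneous gain rate g'(t) equals the habitat-wide average g(t)/(T + t).
g'(t) = 380·20/(t + 20)². Setting 380·20/(t+20)² = 380t/[(t+20)(55+t)] gives 20(55+t) = t(t+20), so t² = 20×55 = 1100.
t* = √1100 = 33.17 min.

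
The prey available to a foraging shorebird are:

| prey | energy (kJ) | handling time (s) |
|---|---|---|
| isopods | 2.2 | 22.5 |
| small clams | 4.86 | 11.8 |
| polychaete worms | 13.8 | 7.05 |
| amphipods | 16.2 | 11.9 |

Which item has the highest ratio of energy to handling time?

Profitability E/h (kJ/s): isopods = 2.2/22.5 = 0.0978, small clams = 4.86/11.8 = 0.412, polychaete worms = 13.8/7.05 = 1.96, amphipods = 16.2/11.9 = 1.36.
Ranked: polychaete worms > amphipods > small clams > isopods.

polychaete worms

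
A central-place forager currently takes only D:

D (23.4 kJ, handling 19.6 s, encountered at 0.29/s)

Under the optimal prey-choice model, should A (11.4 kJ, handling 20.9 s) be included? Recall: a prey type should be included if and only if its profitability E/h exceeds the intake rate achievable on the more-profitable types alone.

On D alone, R = ΣλE/(1+Σλh) = 6.786/6.684 = 1.015 kJ/s.
A: E/h = 11.4/20.9 = 0.5455 kJ/s.
Since 0.5455 < R, time spent handling A is better spent searching.

No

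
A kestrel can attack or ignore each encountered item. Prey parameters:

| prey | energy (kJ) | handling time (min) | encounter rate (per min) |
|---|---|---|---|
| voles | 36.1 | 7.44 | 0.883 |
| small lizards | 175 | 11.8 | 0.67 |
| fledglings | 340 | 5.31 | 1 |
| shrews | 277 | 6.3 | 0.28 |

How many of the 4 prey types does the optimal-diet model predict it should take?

E/h in descending order: fledglings 64, shrews 44, small lizards 14.8, voles 4.85 kJ/min. The optimal diet is the largest prefix of this list for which every included type satisfies E_i/h_i > R on the types above it.
Rate on top 1: 53.88. shrews: 44 < 53.88 → exclude; stop.
Optimal diet: fledglings — 1 of 4 types.

1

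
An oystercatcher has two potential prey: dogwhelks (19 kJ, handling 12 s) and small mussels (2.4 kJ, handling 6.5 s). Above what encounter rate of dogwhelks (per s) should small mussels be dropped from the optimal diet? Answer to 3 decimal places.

The zero-one rule: include small mussels iff E₂/h₂ > λE₁/(1+λh₁). Equality gives the switch point.
λE₁h₂ = E₂ + λE₂h₁ ⇒ λ = E₂/(E₁h₂ − E₂h₁) = 2.4/(123.5 − 28.8) = 0.02534 per s.

0.025 per s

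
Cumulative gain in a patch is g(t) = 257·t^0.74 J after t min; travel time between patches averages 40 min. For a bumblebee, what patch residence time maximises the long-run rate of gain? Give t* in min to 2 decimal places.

By the marginal value theorem, leave when the instantaneous gain rate g'(t) equals the habitat-wide average g(t)/(T + t).
g'(t) = 0.74·257·t^-0.26. Setting 0.74·257·t^-0.26 = 257·t^0.74/(40+t) gives 0.74(40+t) = t, so 0.26·t = 0.74×40.
t* = 0.74×40/0.26 = 113.8 min.

113.85 min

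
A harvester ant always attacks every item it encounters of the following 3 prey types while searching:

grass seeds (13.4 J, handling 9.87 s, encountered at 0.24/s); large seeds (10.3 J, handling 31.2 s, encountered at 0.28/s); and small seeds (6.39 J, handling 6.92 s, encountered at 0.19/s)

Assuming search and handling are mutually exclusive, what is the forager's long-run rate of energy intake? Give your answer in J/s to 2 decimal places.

Energy encountered per unit search time: 0.24×13.4 + 0.28×10.3 + 0.19×6.39 = 7.314 J/s.
Handling time per unit search time: 0.24×9.87 + 0.28×31.2 + 0.19×6.92 = 12.42.
Rate = 7.314/(1 + 12.42) = 0.545 J/s.

0.55 J/s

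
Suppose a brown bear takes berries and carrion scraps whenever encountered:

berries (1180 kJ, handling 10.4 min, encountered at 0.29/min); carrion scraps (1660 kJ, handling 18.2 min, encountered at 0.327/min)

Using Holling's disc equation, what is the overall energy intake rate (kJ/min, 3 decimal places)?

Energy encountered per unit search time: 0.29×1180 + 0.327×1660 = 885 kJ/min.
Handling time per unit search time: 0.29×10.4 + 0.327×18.2 = 8.967.
Rate = 885/(1 + 8.967) = 88.79 kJ/min.

88.791 kJ/min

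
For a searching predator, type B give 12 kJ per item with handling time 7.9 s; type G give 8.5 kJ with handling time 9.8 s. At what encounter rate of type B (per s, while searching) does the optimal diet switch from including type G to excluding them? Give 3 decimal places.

0.168 per s

Drop type G once their profitability E₂/h₂ falls below the rate achievable on type B alone: E₂/h₂ = λE₁/(1 + λh₁).
Solve for λ: λE₁h₂ = E₂(1 + λh₁) → λ(E₁h₂ − E₂h₁) = E₂ → λ = E₂/(E₁h₂ − E₂h₁).
λ = 8.5/(12×9.8 − 8.5×7.9) = 8.5/50.45 = 0.1685 per s.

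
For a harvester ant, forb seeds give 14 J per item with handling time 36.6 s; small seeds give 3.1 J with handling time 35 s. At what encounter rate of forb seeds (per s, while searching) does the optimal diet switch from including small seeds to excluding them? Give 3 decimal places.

Drop small seeds once their profitability E₂/h₂ falls below the rate achievable on forb seeds alone: E₂/h₂ = λE₁/(1 + λh₁).
Solve for λ: λE₁h₂ = E₂(1 + λh₁) → λ(E₁h₂ − E₂h₁) = E₂ → λ = E₂/(E₁h₂ − E₂h₁).
λ = 3.1/(14×35 − 3.1×36.6) = 3.1/376.5 = 0.008233 per s.

0.008 per s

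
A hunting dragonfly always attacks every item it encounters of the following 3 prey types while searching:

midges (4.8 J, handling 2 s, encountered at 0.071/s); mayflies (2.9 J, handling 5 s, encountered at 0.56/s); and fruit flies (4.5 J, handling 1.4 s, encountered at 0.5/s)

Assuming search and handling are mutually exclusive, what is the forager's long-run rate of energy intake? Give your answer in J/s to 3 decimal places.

R = Σλ_iE_i / (1 + Σλ_ih_i)
Numerator: 0.071×4.8 + 0.56×2.9 + 0.5×4.5 = 4.215
Denominator: 1 + 0.071×2 + 0.56×5 + 0.5×1.4 = 4.642
R = 4.215/4.642 = 0.908 J/s

0.908 J/s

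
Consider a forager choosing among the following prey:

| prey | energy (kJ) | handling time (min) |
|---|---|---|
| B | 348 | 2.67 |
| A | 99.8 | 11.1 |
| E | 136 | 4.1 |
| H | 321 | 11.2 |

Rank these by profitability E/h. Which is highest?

In descending order of E/h:
B: 348/2.67 = 130 kJ/min
E: 136/4.1 = 33.2 kJ/min
H: 321/11.2 = 28.7 kJ/min
A: 99.8/11.1 = 8.99 kJ/min

B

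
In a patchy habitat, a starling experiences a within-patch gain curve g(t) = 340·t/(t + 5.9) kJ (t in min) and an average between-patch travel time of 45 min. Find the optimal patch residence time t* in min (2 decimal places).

Optimal t* satisfies g'(t*) = g(t*)/(T + t*).
g'(t) = 340·5.9/(t + 5.9)². Setting 340·5.9/(t+5.9)² = 340t/[(t+5.9)(45+t)] gives 5.9(45+t) = t(t+5.9), so t² = 5.9×45 = 265.5.
t* = √265.5 = 16.29 min.

16.29 min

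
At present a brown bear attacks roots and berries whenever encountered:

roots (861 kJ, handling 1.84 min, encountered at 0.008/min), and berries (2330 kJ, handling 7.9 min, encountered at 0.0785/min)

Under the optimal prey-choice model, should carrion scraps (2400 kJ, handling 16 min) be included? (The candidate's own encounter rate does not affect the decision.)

On roots and berries alone, R = ΣλE/(1+Σλh) = 189.8/1.635 = 116.1 kJ/min.
carrion scraps: E/h = 2400/16 = 150 kJ/min.
150 > 116.1, so adding carrion scraps raises the average — include it.

Yes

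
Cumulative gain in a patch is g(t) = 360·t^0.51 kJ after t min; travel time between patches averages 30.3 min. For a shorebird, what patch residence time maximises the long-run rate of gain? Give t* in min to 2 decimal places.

Maximise g(t)/(T+t): set derivative to zero → g'(t)(T+t) = g(t).
g'(t) = 0.51·360·t^-0.49. Setting 0.51·360·t^-0.49 = 360·t^0.51/(30.3+t) gives 0.51(30.3+t) = t, so 0.49·t = 0.51×30.3.
t* = 0.51×30.3/0.49 = 31.54 min.

31.54 min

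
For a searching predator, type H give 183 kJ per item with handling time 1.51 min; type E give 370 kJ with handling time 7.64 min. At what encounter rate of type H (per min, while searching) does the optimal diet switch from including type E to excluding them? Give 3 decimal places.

Drop type E once their profitability E₂/h₂ falls below the rate achievable on type H alone: E₂/h₂ = λE₁/(1 + λh₁).
Solve for λ: λE₁h₂ = E₂(1 + λh₁) → λ(E₁h₂ − E₂h₁) = E₂ → λ = E₂/(E₁h₂ − E₂h₁).
λ = 370/(183×7.64 − 370×1.51) = 370/839.4 = 0.4408 per min.

0.441 per min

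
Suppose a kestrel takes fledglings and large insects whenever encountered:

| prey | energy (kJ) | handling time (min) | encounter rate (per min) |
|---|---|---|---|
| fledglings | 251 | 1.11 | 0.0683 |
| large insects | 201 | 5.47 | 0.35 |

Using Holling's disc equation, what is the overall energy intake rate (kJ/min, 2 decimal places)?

29.26 kJ/min

R = (0.0683×251 + 0.35×201) / (1 + 0.0683×1.11 + 0.35×5.47) = 87.49/2.99 = 29.26 kJ/min.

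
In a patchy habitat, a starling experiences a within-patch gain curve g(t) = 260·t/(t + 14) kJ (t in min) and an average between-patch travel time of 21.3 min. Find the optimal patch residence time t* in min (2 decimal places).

17.27 min

By the marginal value theorem, leave when the instantaneous gain rate g'(t) equals the habitat-wide average g(t)/(T + t).
g'(t) = 260·14/(t + 14)². Setting 260·14/(t+14)² = 260t/[(t+14)(21.3+t)] gives 14(21.3+t) = t(t+14), so t² = 14×21.3 = 298.2.
t* = √298.2 = 17.27 min.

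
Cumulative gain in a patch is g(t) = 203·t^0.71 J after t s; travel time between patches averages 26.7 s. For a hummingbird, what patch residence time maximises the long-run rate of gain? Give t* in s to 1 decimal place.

65.4 s

Maximise g(t)/(T+t): set derivative to zero → g'(t)(T+t) = g(t).
g'(t) = 0.71·203·t^-0.29. Setting 0.71·203·t^-0.29 = 203·t^0.71/(26.7+t) gives 0.71(26.7+t) = t, so 0.29·t = 0.71×26.7.
t* = 0.71×26.7/0.29 = 65.37 s.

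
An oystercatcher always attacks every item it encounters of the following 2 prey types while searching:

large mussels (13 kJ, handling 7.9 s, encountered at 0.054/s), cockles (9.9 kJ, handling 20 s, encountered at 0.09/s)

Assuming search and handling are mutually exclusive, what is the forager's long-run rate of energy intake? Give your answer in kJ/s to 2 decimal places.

0.49 kJ/s

Energy encountered per unit search time: 0.054×13 + 0.09×9.9 = 1.593 kJ/s.
Handling time per unit search time: 0.054×7.9 + 0.09×20 = 2.227.
Rate = 1.593/(1 + 2.227) = 0.4937 kJ/s.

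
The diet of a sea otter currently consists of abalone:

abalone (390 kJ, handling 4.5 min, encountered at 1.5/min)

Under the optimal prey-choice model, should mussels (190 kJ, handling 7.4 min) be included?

No

Current rate: (1.5×390)/(1 + 1.5×4.5) = 75.48 kJ/min.
mussels: E/h = 190/7.4 = 25.68 kJ/min.
25.68 < 75.48, so adding mussels would lower the average — exclude it.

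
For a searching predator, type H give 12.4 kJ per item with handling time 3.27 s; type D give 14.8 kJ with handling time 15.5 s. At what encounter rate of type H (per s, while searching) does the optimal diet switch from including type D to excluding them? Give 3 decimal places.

At the threshold, the rate on type H alone equals the profitability of type D: λ·12.4/(1 + λ·3.27) = 14.8/15.5 = 0.9548.
Rearranging, λ(12.4 − 0.9548×3.27) = 0.9548, so λ = 0.9548/9.278 = 0.1029 per s.

0.103 per s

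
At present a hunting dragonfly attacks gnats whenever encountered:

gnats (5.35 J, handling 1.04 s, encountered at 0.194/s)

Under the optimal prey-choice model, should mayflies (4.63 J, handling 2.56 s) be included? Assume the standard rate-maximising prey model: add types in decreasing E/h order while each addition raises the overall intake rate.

Yes

On gnats alone, R = ΣλE/(1+Σλh) = 1.038/1.202 = 0.8636 J/s.
mayflies: E/h = 4.63/2.56 = 1.809 J/s.
1.809 > 0.8636, so adding mayflies raises the average — include it.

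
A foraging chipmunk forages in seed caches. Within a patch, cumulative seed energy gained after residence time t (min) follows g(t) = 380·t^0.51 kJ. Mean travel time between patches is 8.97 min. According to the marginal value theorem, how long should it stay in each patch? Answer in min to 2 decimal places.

Maximise g(t)/(T+t): set derivative to zero → g'(t)(T+t) = g(t).
g'(t) = 0.51·380·t^-0.49. Setting 0.51·380·t^-0.49 = 380·t^0.51/(8.97+t) gives 0.51(8.97+t) = t, so 0.49·t = 0.51×8.97.
t* = 0.51×8.97/0.49 = 9.336 min.

9.34 min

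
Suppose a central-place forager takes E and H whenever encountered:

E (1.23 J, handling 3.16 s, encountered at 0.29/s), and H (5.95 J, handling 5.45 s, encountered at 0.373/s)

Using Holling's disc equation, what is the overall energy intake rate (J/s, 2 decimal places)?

0.65 J/s

R = Σλ_iE_i / (1 + Σλ_ih_i)
Numerator: 0.29×1.23 + 0.373×5.95 = 2.576
Denominator: 1 + 0.29×3.16 + 0.373×5.45 = 3.949
R = 2.576/3.949 = 0.6523 J/s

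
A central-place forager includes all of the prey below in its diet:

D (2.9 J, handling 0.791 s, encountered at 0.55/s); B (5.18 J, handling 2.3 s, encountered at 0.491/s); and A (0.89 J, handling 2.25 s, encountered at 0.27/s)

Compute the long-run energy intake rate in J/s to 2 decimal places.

1.38 J/s

Energy encountered per unit search time: 0.55×2.9 + 0.491×5.18 + 0.27×0.89 = 4.379 J/s.
Handling time per unit search time: 0.55×0.791 + 0.491×2.3 + 0.27×2.25 = 2.172.
Rate = 4.379/(1 + 2.172) = 1.38 J/s.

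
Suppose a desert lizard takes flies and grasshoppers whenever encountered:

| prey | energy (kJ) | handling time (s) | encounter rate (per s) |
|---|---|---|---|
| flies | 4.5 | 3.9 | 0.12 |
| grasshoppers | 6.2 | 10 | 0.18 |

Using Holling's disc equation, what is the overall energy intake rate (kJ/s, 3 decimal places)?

R = Σλ_iE_i / (1 + Σλ_ih_i)
Numerator: 0.12×4.5 + 0.18×6.2 = 1.656
Denominator: 1 + 0.12×3.9 + 0.18×10 = 3.268
R = 1.656/3.268 = 0.5067 kJ/s

0.507 kJ/s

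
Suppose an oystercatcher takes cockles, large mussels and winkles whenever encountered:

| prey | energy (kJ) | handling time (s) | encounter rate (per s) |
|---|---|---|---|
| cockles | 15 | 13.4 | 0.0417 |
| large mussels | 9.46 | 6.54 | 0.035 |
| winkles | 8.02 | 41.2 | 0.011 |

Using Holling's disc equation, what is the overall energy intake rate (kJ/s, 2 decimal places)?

0.47 kJ/s

R = Σλ_iE_i / (1 + Σλ_ih_i)
Numerator: 0.0417×15 + 0.035×9.46 + 0.011×8.02 = 1.045
Denominator: 1 + 0.0417×13.4 + 0.035×6.54 + 0.011×41.2 = 2.241
R = 1.045/2.241 = 0.4663 kJ/s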